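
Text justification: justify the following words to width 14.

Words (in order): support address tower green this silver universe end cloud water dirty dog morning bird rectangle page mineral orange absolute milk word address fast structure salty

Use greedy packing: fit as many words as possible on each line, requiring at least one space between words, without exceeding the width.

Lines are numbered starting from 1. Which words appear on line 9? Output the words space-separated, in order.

Line 1: ['support'] (min_width=7, slack=7)
Line 2: ['address', 'tower'] (min_width=13, slack=1)
Line 3: ['green', 'this'] (min_width=10, slack=4)
Line 4: ['silver'] (min_width=6, slack=8)
Line 5: ['universe', 'end'] (min_width=12, slack=2)
Line 6: ['cloud', 'water'] (min_width=11, slack=3)
Line 7: ['dirty', 'dog'] (min_width=9, slack=5)
Line 8: ['morning', 'bird'] (min_width=12, slack=2)
Line 9: ['rectangle', 'page'] (min_width=14, slack=0)
Line 10: ['mineral', 'orange'] (min_width=14, slack=0)
Line 11: ['absolute', 'milk'] (min_width=13, slack=1)
Line 12: ['word', 'address'] (min_width=12, slack=2)
Line 13: ['fast', 'structure'] (min_width=14, slack=0)
Line 14: ['salty'] (min_width=5, slack=9)

Answer: rectangle page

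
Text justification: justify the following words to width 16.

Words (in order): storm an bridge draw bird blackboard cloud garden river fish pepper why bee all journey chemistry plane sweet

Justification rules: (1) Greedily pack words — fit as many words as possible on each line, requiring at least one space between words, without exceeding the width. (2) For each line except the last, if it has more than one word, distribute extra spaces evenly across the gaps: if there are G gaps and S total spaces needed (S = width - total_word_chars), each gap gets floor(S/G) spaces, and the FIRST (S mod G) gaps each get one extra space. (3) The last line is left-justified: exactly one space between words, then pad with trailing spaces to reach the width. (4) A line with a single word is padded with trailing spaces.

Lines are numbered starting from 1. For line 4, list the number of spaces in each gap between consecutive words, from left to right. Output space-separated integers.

Line 1: ['storm', 'an', 'bridge'] (min_width=15, slack=1)
Line 2: ['draw', 'bird'] (min_width=9, slack=7)
Line 3: ['blackboard', 'cloud'] (min_width=16, slack=0)
Line 4: ['garden', 'river'] (min_width=12, slack=4)
Line 5: ['fish', 'pepper', 'why'] (min_width=15, slack=1)
Line 6: ['bee', 'all', 'journey'] (min_width=15, slack=1)
Line 7: ['chemistry', 'plane'] (min_width=15, slack=1)
Line 8: ['sweet'] (min_width=5, slack=11)

Answer: 5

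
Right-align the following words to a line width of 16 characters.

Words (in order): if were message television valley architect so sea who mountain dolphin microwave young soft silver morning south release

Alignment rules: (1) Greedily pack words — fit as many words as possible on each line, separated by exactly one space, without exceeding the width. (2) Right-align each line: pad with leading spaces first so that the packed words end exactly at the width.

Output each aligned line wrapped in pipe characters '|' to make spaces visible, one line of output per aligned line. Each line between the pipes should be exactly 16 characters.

Answer: | if were message|
|      television|
|valley architect|
|      so sea who|
|mountain dolphin|
| microwave young|
|     soft silver|
|   morning south|
|         release|

Derivation:
Line 1: ['if', 'were', 'message'] (min_width=15, slack=1)
Line 2: ['television'] (min_width=10, slack=6)
Line 3: ['valley', 'architect'] (min_width=16, slack=0)
Line 4: ['so', 'sea', 'who'] (min_width=10, slack=6)
Line 5: ['mountain', 'dolphin'] (min_width=16, slack=0)
Line 6: ['microwave', 'young'] (min_width=15, slack=1)
Line 7: ['soft', 'silver'] (min_width=11, slack=5)
Line 8: ['morning', 'south'] (min_width=13, slack=3)
Line 9: ['release'] (min_width=7, slack=9)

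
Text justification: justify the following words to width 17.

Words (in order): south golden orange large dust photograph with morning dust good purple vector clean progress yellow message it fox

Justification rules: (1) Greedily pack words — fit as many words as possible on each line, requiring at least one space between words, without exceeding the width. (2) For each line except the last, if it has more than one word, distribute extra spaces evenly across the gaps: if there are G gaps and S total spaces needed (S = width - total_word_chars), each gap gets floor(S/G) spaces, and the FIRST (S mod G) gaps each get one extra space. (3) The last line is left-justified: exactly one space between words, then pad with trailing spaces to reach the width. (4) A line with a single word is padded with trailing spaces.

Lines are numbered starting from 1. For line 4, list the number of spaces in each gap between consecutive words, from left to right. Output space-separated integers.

Answer: 1 1

Derivation:
Line 1: ['south', 'golden'] (min_width=12, slack=5)
Line 2: ['orange', 'large', 'dust'] (min_width=17, slack=0)
Line 3: ['photograph', 'with'] (min_width=15, slack=2)
Line 4: ['morning', 'dust', 'good'] (min_width=17, slack=0)
Line 5: ['purple', 'vector'] (min_width=13, slack=4)
Line 6: ['clean', 'progress'] (min_width=14, slack=3)
Line 7: ['yellow', 'message', 'it'] (min_width=17, slack=0)
Line 8: ['fox'] (min_width=3, slack=14)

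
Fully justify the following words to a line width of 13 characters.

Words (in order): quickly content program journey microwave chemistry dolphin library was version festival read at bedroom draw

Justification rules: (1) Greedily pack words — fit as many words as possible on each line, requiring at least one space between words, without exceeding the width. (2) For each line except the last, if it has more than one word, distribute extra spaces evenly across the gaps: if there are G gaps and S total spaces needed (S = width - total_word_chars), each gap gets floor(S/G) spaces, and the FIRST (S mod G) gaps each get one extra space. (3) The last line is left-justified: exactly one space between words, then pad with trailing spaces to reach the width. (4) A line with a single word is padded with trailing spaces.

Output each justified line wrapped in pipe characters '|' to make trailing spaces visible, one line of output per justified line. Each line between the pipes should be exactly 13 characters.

Line 1: ['quickly'] (min_width=7, slack=6)
Line 2: ['content'] (min_width=7, slack=6)
Line 3: ['program'] (min_width=7, slack=6)
Line 4: ['journey'] (min_width=7, slack=6)
Line 5: ['microwave'] (min_width=9, slack=4)
Line 6: ['chemistry'] (min_width=9, slack=4)
Line 7: ['dolphin'] (min_width=7, slack=6)
Line 8: ['library', 'was'] (min_width=11, slack=2)
Line 9: ['version'] (min_width=7, slack=6)
Line 10: ['festival', 'read'] (min_width=13, slack=0)
Line 11: ['at', 'bedroom'] (min_width=10, slack=3)
Line 12: ['draw'] (min_width=4, slack=9)

Answer: |quickly      |
|content      |
|program      |
|journey      |
|microwave    |
|chemistry    |
|dolphin      |
|library   was|
|version      |
|festival read|
|at    bedroom|
|draw         |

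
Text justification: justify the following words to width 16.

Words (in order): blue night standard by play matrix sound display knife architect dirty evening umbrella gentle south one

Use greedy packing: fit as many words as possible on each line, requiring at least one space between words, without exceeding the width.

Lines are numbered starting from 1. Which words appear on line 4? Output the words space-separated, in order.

Answer: display knife

Derivation:
Line 1: ['blue', 'night'] (min_width=10, slack=6)
Line 2: ['standard', 'by', 'play'] (min_width=16, slack=0)
Line 3: ['matrix', 'sound'] (min_width=12, slack=4)
Line 4: ['display', 'knife'] (min_width=13, slack=3)
Line 5: ['architect', 'dirty'] (min_width=15, slack=1)
Line 6: ['evening', 'umbrella'] (min_width=16, slack=0)
Line 7: ['gentle', 'south', 'one'] (min_width=16, slack=0)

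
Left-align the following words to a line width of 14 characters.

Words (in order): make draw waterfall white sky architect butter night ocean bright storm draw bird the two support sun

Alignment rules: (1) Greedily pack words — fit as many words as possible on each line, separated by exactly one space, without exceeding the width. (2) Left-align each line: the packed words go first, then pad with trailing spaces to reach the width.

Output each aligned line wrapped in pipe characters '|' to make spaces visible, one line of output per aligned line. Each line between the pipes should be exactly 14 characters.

Line 1: ['make', 'draw'] (min_width=9, slack=5)
Line 2: ['waterfall'] (min_width=9, slack=5)
Line 3: ['white', 'sky'] (min_width=9, slack=5)
Line 4: ['architect'] (min_width=9, slack=5)
Line 5: ['butter', 'night'] (min_width=12, slack=2)
Line 6: ['ocean', 'bright'] (min_width=12, slack=2)
Line 7: ['storm', 'draw'] (min_width=10, slack=4)
Line 8: ['bird', 'the', 'two'] (min_width=12, slack=2)
Line 9: ['support', 'sun'] (min_width=11, slack=3)

Answer: |make draw     |
|waterfall     |
|white sky     |
|architect     |
|butter night  |
|ocean bright  |
|storm draw    |
|bird the two  |
|support sun   |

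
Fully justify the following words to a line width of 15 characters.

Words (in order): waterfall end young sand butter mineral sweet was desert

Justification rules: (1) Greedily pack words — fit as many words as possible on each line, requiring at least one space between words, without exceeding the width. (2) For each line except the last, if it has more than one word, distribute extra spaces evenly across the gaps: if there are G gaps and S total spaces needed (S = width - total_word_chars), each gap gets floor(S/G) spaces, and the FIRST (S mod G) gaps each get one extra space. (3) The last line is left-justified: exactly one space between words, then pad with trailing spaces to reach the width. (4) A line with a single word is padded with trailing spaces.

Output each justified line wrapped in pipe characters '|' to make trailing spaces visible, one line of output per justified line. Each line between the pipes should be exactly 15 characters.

Answer: |waterfall   end|
|young      sand|
|butter  mineral|
|sweet       was|
|desert         |

Derivation:
Line 1: ['waterfall', 'end'] (min_width=13, slack=2)
Line 2: ['young', 'sand'] (min_width=10, slack=5)
Line 3: ['butter', 'mineral'] (min_width=14, slack=1)
Line 4: ['sweet', 'was'] (min_width=9, slack=6)
Line 5: ['desert'] (min_width=6, slack=9)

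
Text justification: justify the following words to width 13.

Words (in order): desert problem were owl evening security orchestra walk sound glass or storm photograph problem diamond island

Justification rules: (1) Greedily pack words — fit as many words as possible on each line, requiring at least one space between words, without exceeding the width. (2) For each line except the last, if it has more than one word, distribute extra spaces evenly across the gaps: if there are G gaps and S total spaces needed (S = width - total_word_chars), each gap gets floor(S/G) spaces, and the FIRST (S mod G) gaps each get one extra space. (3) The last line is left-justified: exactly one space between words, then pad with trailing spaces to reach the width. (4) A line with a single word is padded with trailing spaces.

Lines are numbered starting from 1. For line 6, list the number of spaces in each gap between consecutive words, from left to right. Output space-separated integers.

Line 1: ['desert'] (min_width=6, slack=7)
Line 2: ['problem', 'were'] (min_width=12, slack=1)
Line 3: ['owl', 'evening'] (min_width=11, slack=2)
Line 4: ['security'] (min_width=8, slack=5)
Line 5: ['orchestra'] (min_width=9, slack=4)
Line 6: ['walk', 'sound'] (min_width=10, slack=3)
Line 7: ['glass', 'or'] (min_width=8, slack=5)
Line 8: ['storm'] (min_width=5, slack=8)
Line 9: ['photograph'] (min_width=10, slack=3)
Line 10: ['problem'] (min_width=7, slack=6)
Line 11: ['diamond'] (min_width=7, slack=6)
Line 12: ['island'] (min_width=6, slack=7)

Answer: 4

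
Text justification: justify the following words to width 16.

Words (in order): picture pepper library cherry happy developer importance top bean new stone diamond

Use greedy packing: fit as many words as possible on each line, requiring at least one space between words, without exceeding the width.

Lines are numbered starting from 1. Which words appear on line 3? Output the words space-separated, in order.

Line 1: ['picture', 'pepper'] (min_width=14, slack=2)
Line 2: ['library', 'cherry'] (min_width=14, slack=2)
Line 3: ['happy', 'developer'] (min_width=15, slack=1)
Line 4: ['importance', 'top'] (min_width=14, slack=2)
Line 5: ['bean', 'new', 'stone'] (min_width=14, slack=2)
Line 6: ['diamond'] (min_width=7, slack=9)

Answer: happy developer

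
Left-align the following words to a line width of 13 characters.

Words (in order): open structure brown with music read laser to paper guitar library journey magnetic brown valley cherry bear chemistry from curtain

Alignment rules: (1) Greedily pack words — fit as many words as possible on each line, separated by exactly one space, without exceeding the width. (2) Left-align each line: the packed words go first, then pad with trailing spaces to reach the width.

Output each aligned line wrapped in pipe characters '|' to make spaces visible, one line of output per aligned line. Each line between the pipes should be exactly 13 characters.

Answer: |open         |
|structure    |
|brown with   |
|music read   |
|laser to     |
|paper guitar |
|library      |
|journey      |
|magnetic     |
|brown valley |
|cherry bear  |
|chemistry    |
|from curtain |

Derivation:
Line 1: ['open'] (min_width=4, slack=9)
Line 2: ['structure'] (min_width=9, slack=4)
Line 3: ['brown', 'with'] (min_width=10, slack=3)
Line 4: ['music', 'read'] (min_width=10, slack=3)
Line 5: ['laser', 'to'] (min_width=8, slack=5)
Line 6: ['paper', 'guitar'] (min_width=12, slack=1)
Line 7: ['library'] (min_width=7, slack=6)
Line 8: ['journey'] (min_width=7, slack=6)
Line 9: ['magnetic'] (min_width=8, slack=5)
Line 10: ['brown', 'valley'] (min_width=12, slack=1)
Line 11: ['cherry', 'bear'] (min_width=11, slack=2)
Line 12: ['chemistry'] (min_width=9, slack=4)
Line 13: ['from', 'curtain'] (min_width=12, slack=1)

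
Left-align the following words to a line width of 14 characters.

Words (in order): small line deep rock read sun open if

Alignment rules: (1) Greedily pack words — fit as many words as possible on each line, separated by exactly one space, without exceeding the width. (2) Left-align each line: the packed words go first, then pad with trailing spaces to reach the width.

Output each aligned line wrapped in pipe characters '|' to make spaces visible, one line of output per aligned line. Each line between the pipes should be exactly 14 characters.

Answer: |small line    |
|deep rock read|
|sun open if   |

Derivation:
Line 1: ['small', 'line'] (min_width=10, slack=4)
Line 2: ['deep', 'rock', 'read'] (min_width=14, slack=0)
Line 3: ['sun', 'open', 'if'] (min_width=11, slack=3)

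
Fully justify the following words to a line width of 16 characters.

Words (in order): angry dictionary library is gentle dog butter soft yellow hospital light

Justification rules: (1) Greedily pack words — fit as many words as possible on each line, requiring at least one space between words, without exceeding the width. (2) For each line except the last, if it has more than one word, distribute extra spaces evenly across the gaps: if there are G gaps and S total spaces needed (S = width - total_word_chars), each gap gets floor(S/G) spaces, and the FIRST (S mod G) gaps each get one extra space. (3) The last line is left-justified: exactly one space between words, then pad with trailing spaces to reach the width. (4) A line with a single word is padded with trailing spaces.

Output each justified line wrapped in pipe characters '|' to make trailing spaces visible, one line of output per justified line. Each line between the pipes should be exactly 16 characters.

Answer: |angry dictionary|
|library       is|
|gentle       dog|
|butter      soft|
|yellow  hospital|
|light           |

Derivation:
Line 1: ['angry', 'dictionary'] (min_width=16, slack=0)
Line 2: ['library', 'is'] (min_width=10, slack=6)
Line 3: ['gentle', 'dog'] (min_width=10, slack=6)
Line 4: ['butter', 'soft'] (min_width=11, slack=5)
Line 5: ['yellow', 'hospital'] (min_width=15, slack=1)
Line 6: ['light'] (min_width=5, slack=11)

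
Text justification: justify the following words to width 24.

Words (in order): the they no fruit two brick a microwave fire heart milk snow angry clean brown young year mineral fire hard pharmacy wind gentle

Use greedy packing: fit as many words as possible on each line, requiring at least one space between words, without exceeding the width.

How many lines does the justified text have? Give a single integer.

Answer: 6

Derivation:
Line 1: ['the', 'they', 'no', 'fruit', 'two'] (min_width=21, slack=3)
Line 2: ['brick', 'a', 'microwave', 'fire'] (min_width=22, slack=2)
Line 3: ['heart', 'milk', 'snow', 'angry'] (min_width=21, slack=3)
Line 4: ['clean', 'brown', 'young', 'year'] (min_width=22, slack=2)
Line 5: ['mineral', 'fire', 'hard'] (min_width=17, slack=7)
Line 6: ['pharmacy', 'wind', 'gentle'] (min_width=20, slack=4)
Total lines: 6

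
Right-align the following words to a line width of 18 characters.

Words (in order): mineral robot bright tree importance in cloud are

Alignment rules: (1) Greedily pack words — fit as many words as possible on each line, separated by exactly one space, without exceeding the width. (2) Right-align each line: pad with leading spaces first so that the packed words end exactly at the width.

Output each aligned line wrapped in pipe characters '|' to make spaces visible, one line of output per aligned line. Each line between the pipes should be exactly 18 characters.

Answer: |     mineral robot|
|       bright tree|
|     importance in|
|         cloud are|

Derivation:
Line 1: ['mineral', 'robot'] (min_width=13, slack=5)
Line 2: ['bright', 'tree'] (min_width=11, slack=7)
Line 3: ['importance', 'in'] (min_width=13, slack=5)
Line 4: ['cloud', 'are'] (min_width=9, slack=9)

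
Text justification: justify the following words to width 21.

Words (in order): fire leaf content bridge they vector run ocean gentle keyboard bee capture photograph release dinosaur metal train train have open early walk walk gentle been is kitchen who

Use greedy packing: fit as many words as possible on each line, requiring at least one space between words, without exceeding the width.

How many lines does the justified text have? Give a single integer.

Line 1: ['fire', 'leaf', 'content'] (min_width=17, slack=4)
Line 2: ['bridge', 'they', 'vector'] (min_width=18, slack=3)
Line 3: ['run', 'ocean', 'gentle'] (min_width=16, slack=5)
Line 4: ['keyboard', 'bee', 'capture'] (min_width=20, slack=1)
Line 5: ['photograph', 'release'] (min_width=18, slack=3)
Line 6: ['dinosaur', 'metal', 'train'] (min_width=20, slack=1)
Line 7: ['train', 'have', 'open', 'early'] (min_width=21, slack=0)
Line 8: ['walk', 'walk', 'gentle', 'been'] (min_width=21, slack=0)
Line 9: ['is', 'kitchen', 'who'] (min_width=14, slack=7)
Total lines: 9

Answer: 9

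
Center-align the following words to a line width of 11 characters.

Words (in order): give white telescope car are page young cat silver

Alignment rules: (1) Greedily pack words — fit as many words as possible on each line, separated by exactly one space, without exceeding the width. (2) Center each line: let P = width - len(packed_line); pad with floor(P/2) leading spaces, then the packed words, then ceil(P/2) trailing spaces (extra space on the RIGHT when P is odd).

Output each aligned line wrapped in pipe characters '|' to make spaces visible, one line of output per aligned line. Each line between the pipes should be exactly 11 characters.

Answer: |give white |
| telescope |
|  car are  |
|page young |
|cat silver |

Derivation:
Line 1: ['give', 'white'] (min_width=10, slack=1)
Line 2: ['telescope'] (min_width=9, slack=2)
Line 3: ['car', 'are'] (min_width=7, slack=4)
Line 4: ['page', 'young'] (min_width=10, slack=1)
Line 5: ['cat', 'silver'] (min_width=10, slack=1)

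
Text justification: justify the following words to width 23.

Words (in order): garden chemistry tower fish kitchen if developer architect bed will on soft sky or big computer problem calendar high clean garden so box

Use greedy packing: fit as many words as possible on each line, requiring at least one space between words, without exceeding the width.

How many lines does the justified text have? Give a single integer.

Line 1: ['garden', 'chemistry', 'tower'] (min_width=22, slack=1)
Line 2: ['fish', 'kitchen', 'if'] (min_width=15, slack=8)
Line 3: ['developer', 'architect', 'bed'] (min_width=23, slack=0)
Line 4: ['will', 'on', 'soft', 'sky', 'or', 'big'] (min_width=23, slack=0)
Line 5: ['computer', 'problem'] (min_width=16, slack=7)
Line 6: ['calendar', 'high', 'clean'] (min_width=19, slack=4)
Line 7: ['garden', 'so', 'box'] (min_width=13, slack=10)
Total lines: 7

Answer: 7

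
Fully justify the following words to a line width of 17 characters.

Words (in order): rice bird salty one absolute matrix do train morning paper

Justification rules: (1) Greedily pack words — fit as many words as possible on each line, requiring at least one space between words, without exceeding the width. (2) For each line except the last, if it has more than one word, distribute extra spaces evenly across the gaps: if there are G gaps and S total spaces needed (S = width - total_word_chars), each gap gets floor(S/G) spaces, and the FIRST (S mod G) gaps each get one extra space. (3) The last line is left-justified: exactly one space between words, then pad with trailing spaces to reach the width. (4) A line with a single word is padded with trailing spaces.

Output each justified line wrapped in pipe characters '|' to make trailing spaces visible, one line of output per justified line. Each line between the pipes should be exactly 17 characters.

Line 1: ['rice', 'bird', 'salty'] (min_width=15, slack=2)
Line 2: ['one', 'absolute'] (min_width=12, slack=5)
Line 3: ['matrix', 'do', 'train'] (min_width=15, slack=2)
Line 4: ['morning', 'paper'] (min_width=13, slack=4)

Answer: |rice  bird  salty|
|one      absolute|
|matrix  do  train|
|morning paper    |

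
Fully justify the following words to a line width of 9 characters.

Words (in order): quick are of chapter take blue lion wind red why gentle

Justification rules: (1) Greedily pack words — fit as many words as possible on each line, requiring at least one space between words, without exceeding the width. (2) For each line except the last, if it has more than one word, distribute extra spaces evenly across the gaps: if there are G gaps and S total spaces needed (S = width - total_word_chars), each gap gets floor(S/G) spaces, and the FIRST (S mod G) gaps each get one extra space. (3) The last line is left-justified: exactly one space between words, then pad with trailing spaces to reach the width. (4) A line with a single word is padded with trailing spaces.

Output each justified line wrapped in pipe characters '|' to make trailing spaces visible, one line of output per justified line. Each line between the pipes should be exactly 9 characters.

Answer: |quick are|
|of       |
|chapter  |
|take blue|
|lion wind|
|red   why|
|gentle   |

Derivation:
Line 1: ['quick', 'are'] (min_width=9, slack=0)
Line 2: ['of'] (min_width=2, slack=7)
Line 3: ['chapter'] (min_width=7, slack=2)
Line 4: ['take', 'blue'] (min_width=9, slack=0)
Line 5: ['lion', 'wind'] (min_width=9, slack=0)
Line 6: ['red', 'why'] (min_width=7, slack=2)
Line 7: ['gentle'] (min_width=6, slack=3)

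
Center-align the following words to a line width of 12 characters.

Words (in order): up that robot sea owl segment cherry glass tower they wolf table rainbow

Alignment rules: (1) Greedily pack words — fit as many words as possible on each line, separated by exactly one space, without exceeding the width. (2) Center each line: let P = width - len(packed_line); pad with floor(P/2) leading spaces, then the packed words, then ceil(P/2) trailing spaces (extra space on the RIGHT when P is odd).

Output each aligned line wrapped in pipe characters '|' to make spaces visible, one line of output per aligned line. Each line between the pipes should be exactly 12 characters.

Answer: |  up that   |
| robot sea  |
|owl segment |
|cherry glass|
| tower they |
| wolf table |
|  rainbow   |

Derivation:
Line 1: ['up', 'that'] (min_width=7, slack=5)
Line 2: ['robot', 'sea'] (min_width=9, slack=3)
Line 3: ['owl', 'segment'] (min_width=11, slack=1)
Line 4: ['cherry', 'glass'] (min_width=12, slack=0)
Line 5: ['tower', 'they'] (min_width=10, slack=2)
Line 6: ['wolf', 'table'] (min_width=10, slack=2)
Line 7: ['rainbow'] (min_width=7, slack=5)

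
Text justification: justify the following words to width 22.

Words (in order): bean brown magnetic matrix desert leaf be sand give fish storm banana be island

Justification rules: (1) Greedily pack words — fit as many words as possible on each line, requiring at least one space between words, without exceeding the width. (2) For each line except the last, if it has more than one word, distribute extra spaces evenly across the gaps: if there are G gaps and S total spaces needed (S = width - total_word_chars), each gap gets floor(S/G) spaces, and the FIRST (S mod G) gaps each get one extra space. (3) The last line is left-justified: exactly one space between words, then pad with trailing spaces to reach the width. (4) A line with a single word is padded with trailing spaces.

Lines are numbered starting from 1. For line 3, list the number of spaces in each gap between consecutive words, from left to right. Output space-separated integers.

Line 1: ['bean', 'brown', 'magnetic'] (min_width=19, slack=3)
Line 2: ['matrix', 'desert', 'leaf', 'be'] (min_width=21, slack=1)
Line 3: ['sand', 'give', 'fish', 'storm'] (min_width=20, slack=2)
Line 4: ['banana', 'be', 'island'] (min_width=16, slack=6)

Answer: 2 2 1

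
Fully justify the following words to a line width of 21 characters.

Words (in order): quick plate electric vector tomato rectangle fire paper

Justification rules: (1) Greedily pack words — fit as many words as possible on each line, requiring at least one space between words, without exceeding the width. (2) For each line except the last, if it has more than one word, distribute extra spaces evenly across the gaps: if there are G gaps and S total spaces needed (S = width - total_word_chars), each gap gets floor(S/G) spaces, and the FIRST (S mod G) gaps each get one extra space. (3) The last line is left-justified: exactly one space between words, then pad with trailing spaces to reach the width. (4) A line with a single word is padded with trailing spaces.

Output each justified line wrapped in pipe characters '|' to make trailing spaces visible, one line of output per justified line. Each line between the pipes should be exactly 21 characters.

Line 1: ['quick', 'plate', 'electric'] (min_width=20, slack=1)
Line 2: ['vector', 'tomato'] (min_width=13, slack=8)
Line 3: ['rectangle', 'fire', 'paper'] (min_width=20, slack=1)

Answer: |quick  plate electric|
|vector         tomato|
|rectangle fire paper |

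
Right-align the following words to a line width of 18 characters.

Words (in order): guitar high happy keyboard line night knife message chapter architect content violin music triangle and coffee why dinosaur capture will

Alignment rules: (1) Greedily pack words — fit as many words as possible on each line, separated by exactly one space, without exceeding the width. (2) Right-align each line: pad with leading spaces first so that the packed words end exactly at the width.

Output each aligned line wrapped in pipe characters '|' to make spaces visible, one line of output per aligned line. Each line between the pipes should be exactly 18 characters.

Line 1: ['guitar', 'high', 'happy'] (min_width=17, slack=1)
Line 2: ['keyboard', 'line'] (min_width=13, slack=5)
Line 3: ['night', 'knife'] (min_width=11, slack=7)
Line 4: ['message', 'chapter'] (min_width=15, slack=3)
Line 5: ['architect', 'content'] (min_width=17, slack=1)
Line 6: ['violin', 'music'] (min_width=12, slack=6)
Line 7: ['triangle', 'and'] (min_width=12, slack=6)
Line 8: ['coffee', 'why'] (min_width=10, slack=8)
Line 9: ['dinosaur', 'capture'] (min_width=16, slack=2)
Line 10: ['will'] (min_width=4, slack=14)

Answer: | guitar high happy|
|     keyboard line|
|       night knife|
|   message chapter|
| architect content|
|      violin music|
|      triangle and|
|        coffee why|
|  dinosaur capture|
|              will|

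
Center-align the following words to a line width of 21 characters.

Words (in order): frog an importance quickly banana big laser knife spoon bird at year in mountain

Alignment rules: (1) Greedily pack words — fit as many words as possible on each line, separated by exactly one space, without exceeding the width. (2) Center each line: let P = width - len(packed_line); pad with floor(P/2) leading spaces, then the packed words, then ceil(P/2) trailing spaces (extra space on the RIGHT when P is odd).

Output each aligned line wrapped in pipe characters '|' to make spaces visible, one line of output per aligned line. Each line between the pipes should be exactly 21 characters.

Line 1: ['frog', 'an', 'importance'] (min_width=18, slack=3)
Line 2: ['quickly', 'banana', 'big'] (min_width=18, slack=3)
Line 3: ['laser', 'knife', 'spoon'] (min_width=17, slack=4)
Line 4: ['bird', 'at', 'year', 'in'] (min_width=15, slack=6)
Line 5: ['mountain'] (min_width=8, slack=13)

Answer: | frog an importance  |
| quickly banana big  |
|  laser knife spoon  |
|   bird at year in   |
|      mountain       |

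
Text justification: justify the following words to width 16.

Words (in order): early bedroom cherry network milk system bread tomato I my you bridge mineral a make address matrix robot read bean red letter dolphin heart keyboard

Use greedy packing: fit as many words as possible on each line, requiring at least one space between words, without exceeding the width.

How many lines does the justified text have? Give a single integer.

Line 1: ['early', 'bedroom'] (min_width=13, slack=3)
Line 2: ['cherry', 'network'] (min_width=14, slack=2)
Line 3: ['milk', 'system'] (min_width=11, slack=5)
Line 4: ['bread', 'tomato', 'I'] (min_width=14, slack=2)
Line 5: ['my', 'you', 'bridge'] (min_width=13, slack=3)
Line 6: ['mineral', 'a', 'make'] (min_width=14, slack=2)
Line 7: ['address', 'matrix'] (min_width=14, slack=2)
Line 8: ['robot', 'read', 'bean'] (min_width=15, slack=1)
Line 9: ['red', 'letter'] (min_width=10, slack=6)
Line 10: ['dolphin', 'heart'] (min_width=13, slack=3)
Line 11: ['keyboard'] (min_width=8, slack=8)
Total lines: 11

Answer: 11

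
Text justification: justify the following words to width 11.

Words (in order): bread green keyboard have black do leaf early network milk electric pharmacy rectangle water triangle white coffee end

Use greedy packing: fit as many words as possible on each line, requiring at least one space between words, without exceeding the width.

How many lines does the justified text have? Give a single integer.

Line 1: ['bread', 'green'] (min_width=11, slack=0)
Line 2: ['keyboard'] (min_width=8, slack=3)
Line 3: ['have', 'black'] (min_width=10, slack=1)
Line 4: ['do', 'leaf'] (min_width=7, slack=4)
Line 5: ['early'] (min_width=5, slack=6)
Line 6: ['network'] (min_width=7, slack=4)
Line 7: ['milk'] (min_width=4, slack=7)
Line 8: ['electric'] (min_width=8, slack=3)
Line 9: ['pharmacy'] (min_width=8, slack=3)
Line 10: ['rectangle'] (min_width=9, slack=2)
Line 11: ['water'] (min_width=5, slack=6)
Line 12: ['triangle'] (min_width=8, slack=3)
Line 13: ['white'] (min_width=5, slack=6)
Line 14: ['coffee', 'end'] (min_width=10, slack=1)
Total lines: 14

Answer: 14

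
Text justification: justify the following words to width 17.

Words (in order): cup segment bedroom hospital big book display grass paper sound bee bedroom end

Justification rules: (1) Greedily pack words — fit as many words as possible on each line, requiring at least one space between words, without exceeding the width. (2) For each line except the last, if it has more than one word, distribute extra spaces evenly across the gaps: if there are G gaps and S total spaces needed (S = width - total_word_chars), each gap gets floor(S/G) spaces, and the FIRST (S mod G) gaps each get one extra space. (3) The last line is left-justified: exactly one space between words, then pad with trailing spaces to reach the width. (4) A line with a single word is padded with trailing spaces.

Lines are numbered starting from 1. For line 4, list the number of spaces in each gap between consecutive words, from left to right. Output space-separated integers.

Line 1: ['cup', 'segment'] (min_width=11, slack=6)
Line 2: ['bedroom', 'hospital'] (min_width=16, slack=1)
Line 3: ['big', 'book', 'display'] (min_width=16, slack=1)
Line 4: ['grass', 'paper', 'sound'] (min_width=17, slack=0)
Line 5: ['bee', 'bedroom', 'end'] (min_width=15, slack=2)

Answer: 1 1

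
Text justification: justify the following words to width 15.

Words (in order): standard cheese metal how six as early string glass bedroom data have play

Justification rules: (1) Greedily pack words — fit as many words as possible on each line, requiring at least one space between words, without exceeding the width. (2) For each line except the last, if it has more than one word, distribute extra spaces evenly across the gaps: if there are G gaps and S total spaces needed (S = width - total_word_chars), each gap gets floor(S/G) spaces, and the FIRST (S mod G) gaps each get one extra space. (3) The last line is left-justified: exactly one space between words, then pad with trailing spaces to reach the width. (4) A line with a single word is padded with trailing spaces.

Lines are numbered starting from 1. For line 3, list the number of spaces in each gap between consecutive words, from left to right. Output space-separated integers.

Answer: 1 1

Derivation:
Line 1: ['standard', 'cheese'] (min_width=15, slack=0)
Line 2: ['metal', 'how', 'six'] (min_width=13, slack=2)
Line 3: ['as', 'early', 'string'] (min_width=15, slack=0)
Line 4: ['glass', 'bedroom'] (min_width=13, slack=2)
Line 5: ['data', 'have', 'play'] (min_width=14, slack=1)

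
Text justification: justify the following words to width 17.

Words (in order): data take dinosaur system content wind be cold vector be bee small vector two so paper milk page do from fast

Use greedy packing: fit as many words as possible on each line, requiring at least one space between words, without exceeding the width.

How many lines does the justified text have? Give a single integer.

Answer: 7

Derivation:
Line 1: ['data', 'take'] (min_width=9, slack=8)
Line 2: ['dinosaur', 'system'] (min_width=15, slack=2)
Line 3: ['content', 'wind', 'be'] (min_width=15, slack=2)
Line 4: ['cold', 'vector', 'be'] (min_width=14, slack=3)
Line 5: ['bee', 'small', 'vector'] (min_width=16, slack=1)
Line 6: ['two', 'so', 'paper', 'milk'] (min_width=17, slack=0)
Line 7: ['page', 'do', 'from', 'fast'] (min_width=17, slack=0)
Total lines: 7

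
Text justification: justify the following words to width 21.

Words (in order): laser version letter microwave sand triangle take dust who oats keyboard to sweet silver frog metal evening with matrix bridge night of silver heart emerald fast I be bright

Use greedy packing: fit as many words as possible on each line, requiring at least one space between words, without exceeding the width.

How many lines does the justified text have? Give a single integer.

Line 1: ['laser', 'version', 'letter'] (min_width=20, slack=1)
Line 2: ['microwave', 'sand'] (min_width=14, slack=7)
Line 3: ['triangle', 'take', 'dust'] (min_width=18, slack=3)
Line 4: ['who', 'oats', 'keyboard', 'to'] (min_width=20, slack=1)
Line 5: ['sweet', 'silver', 'frog'] (min_width=17, slack=4)
Line 6: ['metal', 'evening', 'with'] (min_width=18, slack=3)
Line 7: ['matrix', 'bridge', 'night'] (min_width=19, slack=2)
Line 8: ['of', 'silver', 'heart'] (min_width=15, slack=6)
Line 9: ['emerald', 'fast', 'I', 'be'] (min_width=17, slack=4)
Line 10: ['bright'] (min_width=6, slack=15)
Total lines: 10

Answer: 10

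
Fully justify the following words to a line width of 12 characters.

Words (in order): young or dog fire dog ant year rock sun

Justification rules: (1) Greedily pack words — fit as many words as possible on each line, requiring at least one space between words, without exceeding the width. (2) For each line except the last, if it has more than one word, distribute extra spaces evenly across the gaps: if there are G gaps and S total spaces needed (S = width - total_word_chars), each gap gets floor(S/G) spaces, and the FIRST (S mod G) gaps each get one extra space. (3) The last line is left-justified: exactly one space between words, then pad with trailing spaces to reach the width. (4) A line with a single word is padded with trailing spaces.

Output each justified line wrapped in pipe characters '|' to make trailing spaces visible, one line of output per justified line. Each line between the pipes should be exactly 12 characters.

Answer: |young or dog|
|fire dog ant|
|year    rock|
|sun         |

Derivation:
Line 1: ['young', 'or', 'dog'] (min_width=12, slack=0)
Line 2: ['fire', 'dog', 'ant'] (min_width=12, slack=0)
Line 3: ['year', 'rock'] (min_width=9, slack=3)
Line 4: ['sun'] (min_width=3, slack=9)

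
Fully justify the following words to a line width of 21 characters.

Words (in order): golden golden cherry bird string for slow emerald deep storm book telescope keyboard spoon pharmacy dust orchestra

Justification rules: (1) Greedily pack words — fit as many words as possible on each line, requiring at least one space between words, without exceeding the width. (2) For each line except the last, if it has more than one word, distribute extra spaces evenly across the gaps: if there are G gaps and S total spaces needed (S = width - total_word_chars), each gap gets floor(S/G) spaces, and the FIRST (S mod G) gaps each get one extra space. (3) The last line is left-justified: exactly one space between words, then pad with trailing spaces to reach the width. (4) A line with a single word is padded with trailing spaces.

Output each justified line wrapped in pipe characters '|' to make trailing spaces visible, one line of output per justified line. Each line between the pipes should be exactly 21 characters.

Line 1: ['golden', 'golden', 'cherry'] (min_width=20, slack=1)
Line 2: ['bird', 'string', 'for', 'slow'] (min_width=20, slack=1)
Line 3: ['emerald', 'deep', 'storm'] (min_width=18, slack=3)
Line 4: ['book', 'telescope'] (min_width=14, slack=7)
Line 5: ['keyboard', 'spoon'] (min_width=14, slack=7)
Line 6: ['pharmacy', 'dust'] (min_width=13, slack=8)
Line 7: ['orchestra'] (min_width=9, slack=12)

Answer: |golden  golden cherry|
|bird  string for slow|
|emerald   deep  storm|
|book        telescope|
|keyboard        spoon|
|pharmacy         dust|
|orchestra            |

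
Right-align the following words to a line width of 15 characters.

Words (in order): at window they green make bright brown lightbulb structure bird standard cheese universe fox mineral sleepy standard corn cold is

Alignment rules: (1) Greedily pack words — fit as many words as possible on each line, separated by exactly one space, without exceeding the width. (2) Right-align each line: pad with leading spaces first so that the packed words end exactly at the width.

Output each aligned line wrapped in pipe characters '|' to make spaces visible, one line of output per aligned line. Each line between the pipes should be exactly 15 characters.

Line 1: ['at', 'window', 'they'] (min_width=14, slack=1)
Line 2: ['green', 'make'] (min_width=10, slack=5)
Line 3: ['bright', 'brown'] (min_width=12, slack=3)
Line 4: ['lightbulb'] (min_width=9, slack=6)
Line 5: ['structure', 'bird'] (min_width=14, slack=1)
Line 6: ['standard', 'cheese'] (min_width=15, slack=0)
Line 7: ['universe', 'fox'] (min_width=12, slack=3)
Line 8: ['mineral', 'sleepy'] (min_width=14, slack=1)
Line 9: ['standard', 'corn'] (min_width=13, slack=2)
Line 10: ['cold', 'is'] (min_width=7, slack=8)

Answer: | at window they|
|     green make|
|   bright brown|
|      lightbulb|
| structure bird|
|standard cheese|
|   universe fox|
| mineral sleepy|
|  standard corn|
|        cold is|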